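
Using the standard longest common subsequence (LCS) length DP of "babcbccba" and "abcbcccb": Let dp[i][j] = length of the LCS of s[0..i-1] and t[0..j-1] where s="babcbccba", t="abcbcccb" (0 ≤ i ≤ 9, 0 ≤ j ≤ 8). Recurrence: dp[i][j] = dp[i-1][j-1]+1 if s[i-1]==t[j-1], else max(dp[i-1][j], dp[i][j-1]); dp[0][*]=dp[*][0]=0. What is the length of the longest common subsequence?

   ''  a  b  c  b  c  c  c  b
''  0  0  0  0  0  0  0  0  0
 b  0  0  1  1  1  1  1  1  1
 a  0  1  1  1  1  1  1  1  1
 b  0  1  2  2  2  2  2  2  2
 c  0  1  2  3  3  3  3  3  3
 b  0  1  2  3  4  4  4  4  4
 c  0  1  2  3  4  5  5  5  5
 c  0  1  2  3  4  5  6  6  6
 b  0  1  2  3  4  5  6  6  7
 a  0  1  2  3  4  5  6  6  7

7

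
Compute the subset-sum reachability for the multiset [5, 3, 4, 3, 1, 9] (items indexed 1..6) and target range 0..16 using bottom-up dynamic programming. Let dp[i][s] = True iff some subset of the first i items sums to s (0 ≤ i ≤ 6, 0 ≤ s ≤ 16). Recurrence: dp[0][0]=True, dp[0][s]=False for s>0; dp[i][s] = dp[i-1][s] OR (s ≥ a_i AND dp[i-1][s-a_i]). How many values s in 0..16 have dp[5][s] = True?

15

i\s   0   1   2   3   4   5   6   7   8   9  10  11  12  13  14  15  16
  0   T   F   F   F   F   F   F   F   F   F   F   F   F   F   F   F   F
  1   T   F   F   F   F   T   F   F   F   F   F   F   F   F   F   F   F
  2   T   F   F   T   F   T   F   F   T   F   F   F   F   F   F   F   F
  3   T   F   F   T   T   T   F   T   T   T   F   F   T   F   F   F   F
  4   T   F   F   T   T   T   T   T   T   T   T   T   T   F   F   T   F
  5   T   T   F   T   T   T   T   T   T   T   T   T   T   T   F   T   T
  6   T   T   F   T   T   T   T   T   T   T   T   T   T   T   T   T   T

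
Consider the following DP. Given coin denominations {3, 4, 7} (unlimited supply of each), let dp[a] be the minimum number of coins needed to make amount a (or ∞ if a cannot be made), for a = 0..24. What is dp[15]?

3

 a  0  1  2  3  4  5  6  7  8  9 10 11 12 13 14 15 16 17 18 19 20 21 22 23 24
dp  0  -  -  1  1  -  2  1  2  3  2  2  3  3  2  3  4  3  3  4  4  3  4  5  4
(- denotes ∞ / unreachable)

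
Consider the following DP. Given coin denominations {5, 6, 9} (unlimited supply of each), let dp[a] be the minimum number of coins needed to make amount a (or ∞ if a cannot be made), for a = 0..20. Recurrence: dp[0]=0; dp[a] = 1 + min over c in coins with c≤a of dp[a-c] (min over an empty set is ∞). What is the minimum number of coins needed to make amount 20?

3

 a  0  1  2  3  4  5  6  7  8  9 10 11 12 13 14 15 16 17 18 19 20
dp  0  -  -  -  -  1  1  -  -  1  2  2  2  -  2  2  3  3  2  3  3
(- denotes ∞ / unreachable)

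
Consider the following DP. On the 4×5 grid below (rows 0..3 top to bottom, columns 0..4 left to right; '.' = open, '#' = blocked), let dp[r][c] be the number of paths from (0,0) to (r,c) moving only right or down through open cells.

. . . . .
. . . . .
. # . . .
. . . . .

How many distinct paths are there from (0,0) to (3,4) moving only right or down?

23

r\c   0   1   2   3   4
  0   1   1   1   1   1
  1   1   2   3   4   5
  2   1   0   3   7  12
  3   1   1   4  11  23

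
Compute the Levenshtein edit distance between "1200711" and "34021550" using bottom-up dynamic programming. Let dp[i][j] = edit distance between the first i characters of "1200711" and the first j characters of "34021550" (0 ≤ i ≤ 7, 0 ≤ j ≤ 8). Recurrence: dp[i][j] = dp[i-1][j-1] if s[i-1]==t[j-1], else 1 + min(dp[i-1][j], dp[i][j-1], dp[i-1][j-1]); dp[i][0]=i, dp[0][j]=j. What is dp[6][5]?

4

   ''  3  4  0  2  1  5  5  0
''  0  1  2  3  4  5  6  7  8
 1  1  1  2  3  4  4  5  6  7
 2  2  2  2  3  3  4  5  6  7
 0  3  3  3  2  3  4  5  6  6
 0  4  4  4  3  3  4  5  6  6
 7  5  5  5  4  4  4  5  6  7
 1  6  6  6  5  5  4  5  6  7
 1  7  7  7  6  6  5  5  6  7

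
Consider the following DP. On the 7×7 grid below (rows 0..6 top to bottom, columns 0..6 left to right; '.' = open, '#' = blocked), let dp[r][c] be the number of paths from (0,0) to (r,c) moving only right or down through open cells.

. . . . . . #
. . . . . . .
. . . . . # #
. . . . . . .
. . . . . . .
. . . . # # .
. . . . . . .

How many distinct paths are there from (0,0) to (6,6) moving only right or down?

224

r\c   0   1   2   3   4   5   6
  0   1   1   1   1   1   1   0
  1   1   2   3   4   5   6   6
  2   1   3   6  10  15   0   0
  3   1   4  10  20  35  35  35
  4   1   5  15  35  70 105 140
  5   1   6  21  56   0   0 140
  6   1   7  28  84  84  84 224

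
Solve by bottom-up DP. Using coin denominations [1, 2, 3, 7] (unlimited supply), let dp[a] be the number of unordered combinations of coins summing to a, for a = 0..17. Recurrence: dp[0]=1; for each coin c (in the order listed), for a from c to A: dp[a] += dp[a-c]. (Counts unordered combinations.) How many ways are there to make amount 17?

after  coin     0     1     2     3     4     5     6     7     8     9    10    11    12    13    14    15    16    17
          1     1     1     1     1     1     1     1     1     1     1     1     1     1     1     1     1     1     1
          2     1     1     2     2     3     3     4     4     5     5     6     6     7     7     8     8     9     9
          3     1     1     2     3     4     5     7     8    10    12    14    16    19    21    24    27    30    33
          7     1     1     2     3     4     5     7     9    11    14    17    20    24    28    33    38    44    50

50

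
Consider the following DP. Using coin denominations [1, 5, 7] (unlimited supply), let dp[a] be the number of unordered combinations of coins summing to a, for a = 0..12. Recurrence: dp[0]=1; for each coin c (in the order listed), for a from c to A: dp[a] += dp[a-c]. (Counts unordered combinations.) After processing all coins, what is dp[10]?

after  coin     0     1     2     3     4     5     6     7     8     9    10    11    12
          1     1     1     1     1     1     1     1     1     1     1     1     1     1
          5     1     1     1     1     1     2     2     2     2     2     3     3     3
          7     1     1     1     1     1     2     2     3     3     3     4     4     5

4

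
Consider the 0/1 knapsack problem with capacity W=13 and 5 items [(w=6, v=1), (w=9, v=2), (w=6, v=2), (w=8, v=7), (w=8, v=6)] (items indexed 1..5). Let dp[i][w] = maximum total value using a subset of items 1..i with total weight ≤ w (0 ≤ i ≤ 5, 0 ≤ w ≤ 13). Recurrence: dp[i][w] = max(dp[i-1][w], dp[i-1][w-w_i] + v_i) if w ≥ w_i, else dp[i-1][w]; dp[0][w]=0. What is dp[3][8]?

i\w   0   1   2   3   4   5   6   7   8   9  10  11  12  13
  0   0   0   0   0   0   0   0   0   0   0   0   0   0   0
  1   0   0   0   0   0   0   1   1   1   1   1   1   1   1
  2   0   0   0   0   0   0   1   1   1   2   2   2   2   2
  3   0   0   0   0   0   0   2   2   2   2   2   2   3   3
  4   0   0   0   0   0   0   2   2   7   7   7   7   7   7
  5   0   0   0   0   0   0   2   2   7   7   7   7   7   7

2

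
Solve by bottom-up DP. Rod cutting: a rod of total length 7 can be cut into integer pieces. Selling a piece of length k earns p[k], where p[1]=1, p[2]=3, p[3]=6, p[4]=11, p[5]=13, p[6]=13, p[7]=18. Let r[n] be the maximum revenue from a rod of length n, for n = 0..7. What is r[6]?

14

   n    0    1    2    3    4    5    6    7
r[n]    0    1    3    6   11   13   14   18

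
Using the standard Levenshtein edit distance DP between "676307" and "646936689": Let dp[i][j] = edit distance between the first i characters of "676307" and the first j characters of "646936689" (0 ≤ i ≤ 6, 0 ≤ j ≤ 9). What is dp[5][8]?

5

   ''  6  4  6  9  3  6  6  8  9
''  0  1  2  3  4  5  6  7  8  9
 6  1  0  1  2  3  4  5  6  7  8
 7  2  1  1  2  3  4  5  6  7  8
 6  3  2  2  1  2  3  4  5  6  7
 3  4  3  3  2  2  2  3  4  5  6
 0  5  4  4  3  3  3  3  4  5  6
 7  6  5  5  4  4  4  4  4  5  6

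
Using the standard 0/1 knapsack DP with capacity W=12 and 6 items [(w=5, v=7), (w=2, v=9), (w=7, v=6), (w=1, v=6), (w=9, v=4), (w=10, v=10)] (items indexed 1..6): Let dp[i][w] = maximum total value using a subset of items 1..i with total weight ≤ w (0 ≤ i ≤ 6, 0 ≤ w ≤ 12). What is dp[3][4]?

i\w   0   1   2   3   4   5   6   7   8   9  10  11  12
  0   0   0   0   0   0   0   0   0   0   0   0   0   0
  1   0   0   0   0   0   7   7   7   7   7   7   7   7
  2   0   0   9   9   9   9   9  16  16  16  16  16  16
  3   0   0   9   9   9   9   9  16  16  16  16  16  16
  4   0   6   9  15  15  15  15  16  22  22  22  22  22
  5   0   6   9  15  15  15  15  16  22  22  22  22  22
  6   0   6   9  15  15  15  15  16  22  22  22  22  22

9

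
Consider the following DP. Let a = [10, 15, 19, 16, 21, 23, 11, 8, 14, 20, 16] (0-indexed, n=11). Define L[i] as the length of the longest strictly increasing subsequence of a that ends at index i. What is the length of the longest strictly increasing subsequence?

   i    0    1    2    3    4    5    6    7    8    9   10
a[i]   10   15   19   16   21   23   11    8   14   20   16
L[i]    1    2    3    3    4    5    2    1    3    4    4

5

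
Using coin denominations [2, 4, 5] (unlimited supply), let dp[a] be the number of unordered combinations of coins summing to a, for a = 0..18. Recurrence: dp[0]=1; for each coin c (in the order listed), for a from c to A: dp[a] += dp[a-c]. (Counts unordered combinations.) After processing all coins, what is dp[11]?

after  coin     0     1     2     3     4     5     6     7     8     9    10    11    12    13    14    15    16    17    18
          2     1     0     1     0     1     0     1     0     1     0     1     0     1     0     1     0     1     0     1
          4     1     0     1     0     2     0     2     0     3     0     3     0     4     0     4     0     5     0     5
          5     1     0     1     0     2     1     2     1     3     2     4     2     5     3     6     4     7     5     8

2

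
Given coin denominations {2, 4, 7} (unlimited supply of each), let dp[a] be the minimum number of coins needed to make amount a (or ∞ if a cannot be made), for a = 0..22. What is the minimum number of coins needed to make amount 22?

4

 a  0  1  2  3  4  5  6  7  8  9 10 11 12 13 14 15 16 17 18 19 20 21 22
dp  0  -  1  -  1  -  2  1  2  2  3  2  3  3  2  3  3  4  3  4  4  3  4
(- denotes ∞ / unreachable)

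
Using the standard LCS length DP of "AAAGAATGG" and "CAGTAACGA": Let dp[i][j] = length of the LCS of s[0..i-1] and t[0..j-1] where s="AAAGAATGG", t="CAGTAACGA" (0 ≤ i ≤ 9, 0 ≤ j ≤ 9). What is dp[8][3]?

2

   ''  C  A  G  T  A  A  C  G  A
''  0  0  0  0  0  0  0  0  0  0
 A  0  0  1  1  1  1  1  1  1  1
 A  0  0  1  1  1  2  2  2  2  2
 A  0  0  1  1  1  2  3  3  3  3
 G  0  0  1  2  2  2  3  3  4  4
 A  0  0  1  2  2  3  3  3  4  5
 A  0  0  1  2  2  3  4  4  4  5
 T  0  0  1  2  3  3  4  4  4  5
 G  0  0  1  2  3  3  4  4  5  5
 G  0  0  1  2  3  3  4  4  5  5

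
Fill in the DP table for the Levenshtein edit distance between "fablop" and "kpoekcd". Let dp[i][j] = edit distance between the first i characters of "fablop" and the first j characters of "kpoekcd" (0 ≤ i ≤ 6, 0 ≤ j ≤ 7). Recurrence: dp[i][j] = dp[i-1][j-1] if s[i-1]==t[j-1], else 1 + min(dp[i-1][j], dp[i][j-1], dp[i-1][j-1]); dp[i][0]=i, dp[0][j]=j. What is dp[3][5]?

5

   ''  k  p  o  e  k  c  d
''  0  1  2  3  4  5  6  7
 f  1  1  2  3  4  5  6  7
 a  2  2  2  3  4  5  6  7
 b  3  3  3  3  4  5  6  7
 l  4  4  4  4  4  5  6  7
 o  5  5  5  4  5  5  6  7
 p  6  6  5  5  5  6  6  7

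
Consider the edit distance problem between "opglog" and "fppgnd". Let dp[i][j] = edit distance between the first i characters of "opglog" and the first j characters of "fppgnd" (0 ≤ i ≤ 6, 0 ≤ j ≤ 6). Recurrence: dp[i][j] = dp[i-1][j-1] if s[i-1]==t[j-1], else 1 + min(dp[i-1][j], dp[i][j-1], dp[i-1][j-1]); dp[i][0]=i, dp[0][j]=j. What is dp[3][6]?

4

   ''  f  p  p  g  n  d
''  0  1  2  3  4  5  6
 o  1  1  2  3  4  5  6
 p  2  2  1  2  3  4  5
 g  3  3  2  2  2  3  4
 l  4  4  3  3  3  3  4
 o  5  5  4  4  4  4  4
 g  6  6  5  5  4  5  5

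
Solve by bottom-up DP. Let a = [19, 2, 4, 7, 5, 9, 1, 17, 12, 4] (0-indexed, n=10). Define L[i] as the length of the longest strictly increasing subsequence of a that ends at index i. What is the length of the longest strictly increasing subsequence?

   i    0    1    2    3    4    5    6    7    8    9
a[i]   19    2    4    7    5    9    1   17   12    4
L[i]    1    1    2    3    3    4    1    5    5    2

5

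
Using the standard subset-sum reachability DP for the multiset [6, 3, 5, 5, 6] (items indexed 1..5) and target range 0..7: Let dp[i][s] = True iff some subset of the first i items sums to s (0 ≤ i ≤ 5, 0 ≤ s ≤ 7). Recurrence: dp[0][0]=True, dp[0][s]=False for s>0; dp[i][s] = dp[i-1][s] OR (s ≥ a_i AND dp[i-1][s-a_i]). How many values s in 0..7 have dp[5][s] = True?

4

i\s   0   1   2   3   4   5   6   7
  0   T   F   F   F   F   F   F   F
  1   T   F   F   F   F   F   T   F
  2   T   F   F   T   F   F   T   F
  3   T   F   F   T   F   T   T   F
  4   T   F   F   T   F   T   T   F
  5   T   F   F   T   F   T   T   F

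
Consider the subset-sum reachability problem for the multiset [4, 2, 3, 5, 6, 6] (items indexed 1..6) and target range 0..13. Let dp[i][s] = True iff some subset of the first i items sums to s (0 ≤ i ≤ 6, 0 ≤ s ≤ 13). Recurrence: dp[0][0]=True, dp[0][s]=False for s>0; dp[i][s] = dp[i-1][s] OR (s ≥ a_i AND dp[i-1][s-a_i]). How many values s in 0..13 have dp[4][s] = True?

i\s   0   1   2   3   4   5   6   7   8   9  10  11  12  13
  0   T   F   F   F   F   F   F   F   F   F   F   F   F   F
  1   T   F   F   F   T   F   F   F   F   F   F   F   F   F
  2   T   F   T   F   T   F   T   F   F   F   F   F   F   F
  3   T   F   T   T   T   T   T   T   F   T   F   F   F   F
  4   T   F   T   T   T   T   T   T   T   T   T   T   T   F
  5   T   F   T   T   T   T   T   T   T   T   T   T   T   T
  6   T   F   T   T   T   T   T   T   T   T   T   T   T   T

12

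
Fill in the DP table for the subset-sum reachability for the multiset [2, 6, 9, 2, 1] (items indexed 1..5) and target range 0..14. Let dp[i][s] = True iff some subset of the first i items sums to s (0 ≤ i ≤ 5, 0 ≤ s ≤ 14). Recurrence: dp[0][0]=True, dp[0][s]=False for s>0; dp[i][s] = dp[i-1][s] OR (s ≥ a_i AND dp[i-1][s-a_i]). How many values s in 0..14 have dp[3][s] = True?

6

i\s   0   1   2   3   4   5   6   7   8   9  10  11  12  13  14
  0   T   F   F   F   F   F   F   F   F   F   F   F   F   F   F
  1   T   F   T   F   F   F   F   F   F   F   F   F   F   F   F
  2   T   F   T   F   F   F   T   F   T   F   F   F   F   F   F
  3   T   F   T   F   F   F   T   F   T   T   F   T   F   F   F
  4   T   F   T   F   T   F   T   F   T   T   T   T   F   T   F
  5   T   T   T   T   T   T   T   T   T   T   T   T   T   T   T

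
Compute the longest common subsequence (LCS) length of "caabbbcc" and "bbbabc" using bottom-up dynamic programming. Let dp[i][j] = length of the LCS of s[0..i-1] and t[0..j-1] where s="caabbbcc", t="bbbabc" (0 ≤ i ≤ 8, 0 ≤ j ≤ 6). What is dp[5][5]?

2

   ''  b  b  b  a  b  c
''  0  0  0  0  0  0  0
 c  0  0  0  0  0  0  1
 a  0  0  0  0  1  1  1
 a  0  0  0  0  1  1  1
 b  0  1  1  1  1  2  2
 b  0  1  2  2  2  2  2
 b  0  1  2  3  3  3  3
 c  0  1  2  3  3  3  4
 c  0  1  2  3  3  3  4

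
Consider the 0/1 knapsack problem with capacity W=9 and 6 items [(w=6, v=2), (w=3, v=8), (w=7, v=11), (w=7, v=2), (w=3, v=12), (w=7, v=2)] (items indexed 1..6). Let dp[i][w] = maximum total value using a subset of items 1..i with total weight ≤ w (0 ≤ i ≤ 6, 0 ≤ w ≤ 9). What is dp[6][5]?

12

i\w   0   1   2   3   4   5   6   7   8   9
  0   0   0   0   0   0   0   0   0   0   0
  1   0   0   0   0   0   0   2   2   2   2
  2   0   0   0   8   8   8   8   8   8  10
  3   0   0   0   8   8   8   8  11  11  11
  4   0   0   0   8   8   8   8  11  11  11
  5   0   0   0  12  12  12  20  20  20  20
  6   0   0   0  12  12  12  20  20  20  20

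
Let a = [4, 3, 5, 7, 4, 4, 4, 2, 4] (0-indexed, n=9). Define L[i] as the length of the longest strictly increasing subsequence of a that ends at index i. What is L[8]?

   i    0    1    2    3    4    5    6    7    8
a[i]    4    3    5    7    4    4    4    2    4
L[i]    1    1    2    3    2    2    2    1    2

2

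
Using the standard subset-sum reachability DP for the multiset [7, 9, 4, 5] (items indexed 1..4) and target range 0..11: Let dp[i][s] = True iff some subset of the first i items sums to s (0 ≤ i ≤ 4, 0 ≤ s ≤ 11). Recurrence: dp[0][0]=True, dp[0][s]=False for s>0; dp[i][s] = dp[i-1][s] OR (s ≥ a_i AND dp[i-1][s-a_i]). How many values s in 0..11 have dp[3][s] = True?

5

i\s   0   1   2   3   4   5   6   7   8   9  10  11
  0   T   F   F   F   F   F   F   F   F   F   F   F
  1   T   F   F   F   F   F   F   T   F   F   F   F
  2   T   F   F   F   F   F   F   T   F   T   F   F
  3   T   F   F   F   T   F   F   T   F   T   F   T
  4   T   F   F   F   T   T   F   T   F   T   F   T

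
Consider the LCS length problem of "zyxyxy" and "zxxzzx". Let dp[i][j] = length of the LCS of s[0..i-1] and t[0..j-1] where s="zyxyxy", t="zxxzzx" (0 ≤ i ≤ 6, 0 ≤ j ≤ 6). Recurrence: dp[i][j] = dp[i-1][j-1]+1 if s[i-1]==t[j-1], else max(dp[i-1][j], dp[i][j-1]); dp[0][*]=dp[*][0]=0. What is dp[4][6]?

2

   ''  z  x  x  z  z  x
''  0  0  0  0  0  0  0
 z  0  1  1  1  1  1  1
 y  0  1  1  1  1  1  1
 x  0  1  2  2  2  2  2
 y  0  1  2  2  2  2  2
 x  0  1  2  3  3  3  3
 y  0  1  2  3  3  3  3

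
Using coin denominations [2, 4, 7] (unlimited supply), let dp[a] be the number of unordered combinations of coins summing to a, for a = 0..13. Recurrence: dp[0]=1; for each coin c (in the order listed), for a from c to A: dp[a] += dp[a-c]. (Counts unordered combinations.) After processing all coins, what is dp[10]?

3

after  coin     0     1     2     3     4     5     6     7     8     9    10    11    12    13
          2     1     0     1     0     1     0     1     0     1     0     1     0     1     0
          4     1     0     1     0     2     0     2     0     3     0     3     0     4     0
          7     1     0     1     0     2     0     2     1     3     1     3     2     4     2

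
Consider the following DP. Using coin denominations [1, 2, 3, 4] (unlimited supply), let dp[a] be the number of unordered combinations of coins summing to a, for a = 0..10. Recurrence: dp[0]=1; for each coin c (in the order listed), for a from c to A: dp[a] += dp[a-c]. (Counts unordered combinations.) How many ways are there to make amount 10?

after  coin     0     1     2     3     4     5     6     7     8     9    10
          1     1     1     1     1     1     1     1     1     1     1     1
          2     1     1     2     2     3     3     4     4     5     5     6
          3     1     1     2     3     4     5     7     8    10    12    14
          4     1     1     2     3     5     6     9    11    15    18    23

23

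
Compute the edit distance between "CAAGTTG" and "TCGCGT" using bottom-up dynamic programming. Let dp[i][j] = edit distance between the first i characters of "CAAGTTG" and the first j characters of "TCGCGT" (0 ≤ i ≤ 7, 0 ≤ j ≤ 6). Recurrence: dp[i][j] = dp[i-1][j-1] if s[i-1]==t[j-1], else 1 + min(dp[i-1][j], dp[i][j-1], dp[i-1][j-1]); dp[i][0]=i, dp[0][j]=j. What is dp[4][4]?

   ''  T  C  G  C  G  T
''  0  1  2  3  4  5  6
 C  1  1  1  2  3  4  5
 A  2  2  2  2  3  4  5
 A  3  3  3  3  3  4  5
 G  4  4  4  3  4  3  4
 T  5  4  5  4  4  4  3
 T  6  5  5  5  5  5  4
 G  7  6  6  5  6  5  5

4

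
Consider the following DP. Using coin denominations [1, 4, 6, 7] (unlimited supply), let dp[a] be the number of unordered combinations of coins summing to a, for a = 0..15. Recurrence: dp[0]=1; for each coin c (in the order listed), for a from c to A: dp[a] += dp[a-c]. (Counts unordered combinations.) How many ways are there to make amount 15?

after  coin     0     1     2     3     4     5     6     7     8     9    10    11    12    13    14    15
          1     1     1     1     1     1     1     1     1     1     1     1     1     1     1     1     1
          4     1     1     1     1     2     2     2     2     3     3     3     3     4     4     4     4
          6     1     1     1     1     2     2     3     3     4     4     5     5     7     7     8     8
          7     1     1     1     1     2     2     3     4     5     5     6     7     9    10    12    13

13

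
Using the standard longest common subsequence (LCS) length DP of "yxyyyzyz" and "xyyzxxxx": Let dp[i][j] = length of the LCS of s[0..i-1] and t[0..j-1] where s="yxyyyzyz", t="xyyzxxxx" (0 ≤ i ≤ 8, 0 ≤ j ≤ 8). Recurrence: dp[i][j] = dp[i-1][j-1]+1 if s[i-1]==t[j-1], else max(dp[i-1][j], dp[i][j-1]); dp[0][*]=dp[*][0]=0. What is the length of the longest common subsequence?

   ''  x  y  y  z  x  x  x  x
''  0  0  0  0  0  0  0  0  0
 y  0  0  1  1  1  1  1  1  1
 x  0  1  1  1  1  2  2  2  2
 y  0  1  2  2  2  2  2  2  2
 y  0  1  2  3  3  3  3  3  3
 y  0  1  2  3  3  3  3  3  3
 z  0  1  2  3  4  4  4  4  4
 y  0  1  2  3  4  4  4  4  4
 z  0  1  2  3  4  4  4  4  4

4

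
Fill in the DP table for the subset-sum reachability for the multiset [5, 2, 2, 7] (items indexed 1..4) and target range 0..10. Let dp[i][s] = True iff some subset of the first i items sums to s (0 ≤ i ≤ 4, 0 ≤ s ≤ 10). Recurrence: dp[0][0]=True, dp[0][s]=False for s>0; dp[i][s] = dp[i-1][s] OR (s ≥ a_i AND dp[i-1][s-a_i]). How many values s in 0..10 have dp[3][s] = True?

i\s   0   1   2   3   4   5   6   7   8   9  10
  0   T   F   F   F   F   F   F   F   F   F   F
  1   T   F   F   F   F   T   F   F   F   F   F
  2   T   F   T   F   F   T   F   T   F   F   F
  3   T   F   T   F   T   T   F   T   F   T   F
  4   T   F   T   F   T   T   F   T   F   T   F

6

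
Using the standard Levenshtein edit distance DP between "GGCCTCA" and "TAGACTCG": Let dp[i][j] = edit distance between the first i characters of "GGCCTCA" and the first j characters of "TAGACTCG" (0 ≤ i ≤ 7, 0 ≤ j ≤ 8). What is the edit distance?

4

   ''  T  A  G  A  C  T  C  G
''  0  1  2  3  4  5  6  7  8
 G  1  1  2  2  3  4  5  6  7
 G  2  2  2  2  3  4  5  6  6
 C  3  3  3  3  3  3  4  5  6
 C  4  4  4  4  4  3  4  4  5
 T  5  4  5  5  5  4  3  4  5
 C  6  5  5  6  6  5  4  3  4
 A  7  6  5  6  6  6  5  4  4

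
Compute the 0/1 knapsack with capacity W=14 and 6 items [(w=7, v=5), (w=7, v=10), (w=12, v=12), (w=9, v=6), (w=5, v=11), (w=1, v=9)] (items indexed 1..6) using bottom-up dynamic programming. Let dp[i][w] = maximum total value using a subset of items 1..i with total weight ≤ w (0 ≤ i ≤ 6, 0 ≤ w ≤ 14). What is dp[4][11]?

i\w   0   1   2   3   4   5   6   7   8   9  10  11  12  13  14
  0   0   0   0   0   0   0   0   0   0   0   0   0   0   0   0
  1   0   0   0   0   0   0   0   5   5   5   5   5   5   5   5
  2   0   0   0   0   0   0   0  10  10  10  10  10  10  10  15
  3   0   0   0   0   0   0   0  10  10  10  10  10  12  12  15
  4   0   0   0   0   0   0   0  10  10  10  10  10  12  12  15
  5   0   0   0   0   0  11  11  11  11  11  11  11  21  21  21
  6   0   9   9   9   9  11  20  20  20  20  20  20  21  30  30

10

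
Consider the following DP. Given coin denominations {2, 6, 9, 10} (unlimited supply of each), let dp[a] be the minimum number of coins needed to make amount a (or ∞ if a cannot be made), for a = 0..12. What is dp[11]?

 a  0  1  2  3  4  5  6  7  8  9 10 11 12
dp  0  -  1  -  2  -  1  -  2  1  1  2  2
(- denotes ∞ / unreachable)

2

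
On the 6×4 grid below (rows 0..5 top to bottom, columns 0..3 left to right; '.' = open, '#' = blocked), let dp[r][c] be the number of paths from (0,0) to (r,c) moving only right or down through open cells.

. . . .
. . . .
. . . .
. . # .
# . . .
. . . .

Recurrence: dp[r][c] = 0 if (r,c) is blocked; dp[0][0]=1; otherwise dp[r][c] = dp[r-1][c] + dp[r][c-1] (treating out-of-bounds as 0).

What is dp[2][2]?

r\c   0   1   2   3
  0   1   1   1   1
  1   1   2   3   4
  2   1   3   6  10
  3   1   4   0  10
  4   0   4   4  14
  5   0   4   8  22

6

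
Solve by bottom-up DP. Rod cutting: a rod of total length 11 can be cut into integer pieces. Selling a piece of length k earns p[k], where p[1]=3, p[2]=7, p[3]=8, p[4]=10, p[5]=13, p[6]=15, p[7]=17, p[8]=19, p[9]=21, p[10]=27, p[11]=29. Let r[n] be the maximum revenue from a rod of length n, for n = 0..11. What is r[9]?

31

   n    0    1    2    3    4    5    6    7    8    9   10   11
r[n]    0    3    7   10   14   17   21   24   28   31   35   38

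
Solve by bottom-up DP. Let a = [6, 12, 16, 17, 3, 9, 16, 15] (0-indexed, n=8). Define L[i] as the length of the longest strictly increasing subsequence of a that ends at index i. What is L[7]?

3

   i    0    1    2    3    4    5    6    7
a[i]    6   12   16   17    3    9   16   15
L[i]    1    2    3    4    1    2    3    3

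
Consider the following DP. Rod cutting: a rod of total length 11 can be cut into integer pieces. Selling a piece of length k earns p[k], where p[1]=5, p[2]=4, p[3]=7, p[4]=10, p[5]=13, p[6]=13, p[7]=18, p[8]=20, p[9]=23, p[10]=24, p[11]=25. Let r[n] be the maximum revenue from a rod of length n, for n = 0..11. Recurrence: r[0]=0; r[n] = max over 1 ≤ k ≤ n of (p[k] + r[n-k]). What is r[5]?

25

   n    0    1    2    3    4    5    6    7    8    9   10   11
r[n]    0    5   10   15   20   25   30   35   40   45   50   55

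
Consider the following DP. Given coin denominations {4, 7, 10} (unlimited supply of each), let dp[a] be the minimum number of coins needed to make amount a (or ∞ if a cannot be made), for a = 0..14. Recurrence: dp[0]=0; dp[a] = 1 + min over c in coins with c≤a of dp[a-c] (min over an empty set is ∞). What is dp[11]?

2

 a  0  1  2  3  4  5  6  7  8  9 10 11 12 13 14
dp  0  -  -  -  1  -  -  1  2  -  1  2  3  -  2
(- denotes ∞ / unreachable)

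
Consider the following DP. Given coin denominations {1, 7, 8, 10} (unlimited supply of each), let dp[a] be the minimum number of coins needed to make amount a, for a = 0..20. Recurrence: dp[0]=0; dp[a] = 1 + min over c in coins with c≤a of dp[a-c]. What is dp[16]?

 a  0  1  2  3  4  5  6  7  8  9 10 11 12 13 14 15 16 17 18 19 20
dp  0  1  2  3  4  5  6  1  1  2  1  2  3  4  2  2  2  2  2  3  2

2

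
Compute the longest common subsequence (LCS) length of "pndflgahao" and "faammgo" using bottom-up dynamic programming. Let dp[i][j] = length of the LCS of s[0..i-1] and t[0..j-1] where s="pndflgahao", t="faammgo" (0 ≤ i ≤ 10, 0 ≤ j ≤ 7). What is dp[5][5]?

   ''  f  a  a  m  m  g  o
''  0  0  0  0  0  0  0  0
 p  0  0  0  0  0  0  0  0
 n  0  0  0  0  0  0  0  0
 d  0  0  0  0  0  0  0  0
 f  0  1  1  1  1  1  1  1
 l  0  1  1  1  1  1  1  1
 g  0  1  1  1  1  1  2  2
 a  0  1  2  2  2  2  2  2
 h  0  1  2  2  2  2  2  2
 a  0  1  2  3  3  3  3  3
 o  0  1  2  3  3  3  3  4

1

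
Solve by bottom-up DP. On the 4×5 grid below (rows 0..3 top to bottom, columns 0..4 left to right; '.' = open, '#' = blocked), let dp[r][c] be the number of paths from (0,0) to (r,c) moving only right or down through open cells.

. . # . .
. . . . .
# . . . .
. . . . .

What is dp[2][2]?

r\c   0   1   2   3   4
  0   1   1   0   0   0
  1   1   2   2   2   2
  2   0   2   4   6   8
  3   0   2   6  12  20

4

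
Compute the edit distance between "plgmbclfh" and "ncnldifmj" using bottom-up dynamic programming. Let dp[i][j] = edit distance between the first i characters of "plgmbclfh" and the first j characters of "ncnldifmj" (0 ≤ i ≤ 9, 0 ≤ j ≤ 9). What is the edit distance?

9

   ''  n  c  n  l  d  i  f  m  j
''  0  1  2  3  4  5  6  7  8  9
 p  1  1  2  3  4  5  6  7  8  9
 l  2  2  2  3  3  4  5  6  7  8
 g  3  3  3  3  4  4  5  6  7  8
 m  4  4  4  4  4  5  5  6  6  7
 b  5  5  5  5  5  5  6  6  7  7
 c  6  6  5  6  6  6  6  7  7  8
 l  7  7  6  6  6  7  7  7  8  8
 f  8  8  7  7  7  7  8  7  8  9
 h  9  9  8  8  8  8  8  8  8  9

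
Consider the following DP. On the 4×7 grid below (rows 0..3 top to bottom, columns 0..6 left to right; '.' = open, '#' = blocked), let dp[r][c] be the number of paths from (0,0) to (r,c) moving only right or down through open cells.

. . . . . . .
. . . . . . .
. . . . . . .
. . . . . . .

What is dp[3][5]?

r\c   0   1   2   3   4   5   6
  0   1   1   1   1   1   1   1
  1   1   2   3   4   5   6   7
  2   1   3   6  10  15  21  28
  3   1   4  10  20  35  56  84

56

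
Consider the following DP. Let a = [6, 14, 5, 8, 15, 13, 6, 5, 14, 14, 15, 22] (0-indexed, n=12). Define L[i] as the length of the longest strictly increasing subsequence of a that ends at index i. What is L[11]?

6

   i    0    1    2    3    4    5    6    7    8    9   10   11
a[i]    6   14    5    8   15   13    6    5   14   14   15   22
L[i]    1    2    1    2    3    3    2    1    4    4    5    6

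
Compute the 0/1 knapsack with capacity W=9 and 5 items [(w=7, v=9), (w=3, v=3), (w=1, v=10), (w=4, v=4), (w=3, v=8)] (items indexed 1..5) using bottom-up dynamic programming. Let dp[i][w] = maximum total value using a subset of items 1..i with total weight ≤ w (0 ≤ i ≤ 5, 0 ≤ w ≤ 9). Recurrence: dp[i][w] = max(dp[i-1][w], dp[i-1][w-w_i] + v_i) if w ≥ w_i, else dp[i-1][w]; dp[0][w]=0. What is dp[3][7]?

i\w   0   1   2   3   4   5   6   7   8   9
  0   0   0   0   0   0   0   0   0   0   0
  1   0   0   0   0   0   0   0   9   9   9
  2   0   0   0   3   3   3   3   9   9   9
  3   0  10  10  10  13  13  13  13  19  19
  4   0  10  10  10  13  14  14  14  19  19
  5   0  10  10  10  18  18  18  21  22  22

13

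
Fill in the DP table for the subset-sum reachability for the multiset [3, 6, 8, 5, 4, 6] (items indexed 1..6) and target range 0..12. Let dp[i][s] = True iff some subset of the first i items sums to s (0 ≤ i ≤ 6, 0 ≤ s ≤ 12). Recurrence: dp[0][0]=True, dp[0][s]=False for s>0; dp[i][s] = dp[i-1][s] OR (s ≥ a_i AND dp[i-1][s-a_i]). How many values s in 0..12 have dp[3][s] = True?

i\s   0   1   2   3   4   5   6   7   8   9  10  11  12
  0   T   F   F   F   F   F   F   F   F   F   F   F   F
  1   T   F   F   T   F   F   F   F   F   F   F   F   F
  2   T   F   F   T   F   F   T   F   F   T   F   F   F
  3   T   F   F   T   F   F   T   F   T   T   F   T   F
  4   T   F   F   T   F   T   T   F   T   T   F   T   F
  5   T   F   F   T   T   T   T   T   T   T   T   T   T
  6   T   F   F   T   T   T   T   T   T   T   T   T   T

6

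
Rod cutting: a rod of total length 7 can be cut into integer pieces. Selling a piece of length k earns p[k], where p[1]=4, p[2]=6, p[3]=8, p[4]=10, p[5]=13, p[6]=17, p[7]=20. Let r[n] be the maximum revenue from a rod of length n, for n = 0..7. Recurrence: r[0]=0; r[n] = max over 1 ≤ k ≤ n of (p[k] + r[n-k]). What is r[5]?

   n    0    1    2    3    4    5    6    7
r[n]    0    4    8   12   16   20   24   28

20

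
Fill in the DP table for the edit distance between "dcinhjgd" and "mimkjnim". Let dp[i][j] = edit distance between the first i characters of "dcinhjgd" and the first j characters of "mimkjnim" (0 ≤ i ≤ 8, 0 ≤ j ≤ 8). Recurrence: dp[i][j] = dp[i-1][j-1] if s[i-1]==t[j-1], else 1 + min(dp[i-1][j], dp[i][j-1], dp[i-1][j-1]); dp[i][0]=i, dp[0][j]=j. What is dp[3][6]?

6

   ''  m  i  m  k  j  n  i  m
''  0  1  2  3  4  5  6  7  8
 d  1  1  2  3  4  5  6  7  8
 c  2  2  2  3  4  5  6  7  8
 i  3  3  2  3  4  5  6  6  7
 n  4  4  3  3  4  5  5  6  7
 h  5  5  4  4  4  5  6  6  7
 j  6  6  5  5  5  4  5  6  7
 g  7  7  6  6  6  5  5  6  7
 d  8  8  7  7  7  6  6  6  7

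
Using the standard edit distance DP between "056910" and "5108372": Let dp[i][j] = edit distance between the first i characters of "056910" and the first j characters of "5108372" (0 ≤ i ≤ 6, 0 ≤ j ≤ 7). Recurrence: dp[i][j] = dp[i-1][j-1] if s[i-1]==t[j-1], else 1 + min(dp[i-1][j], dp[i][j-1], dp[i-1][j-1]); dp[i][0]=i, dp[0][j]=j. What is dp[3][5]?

4

   ''  5  1  0  8  3  7  2
''  0  1  2  3  4  5  6  7
 0  1  1  2  2  3  4  5  6
 5  2  1  2  3  3  4  5  6
 6  3  2  2  3  4  4  5  6
 9  4  3  3  3  4  5  5  6
 1  5  4  3  4  4  5  6  6
 0  6  5  4  3  4  5  6  7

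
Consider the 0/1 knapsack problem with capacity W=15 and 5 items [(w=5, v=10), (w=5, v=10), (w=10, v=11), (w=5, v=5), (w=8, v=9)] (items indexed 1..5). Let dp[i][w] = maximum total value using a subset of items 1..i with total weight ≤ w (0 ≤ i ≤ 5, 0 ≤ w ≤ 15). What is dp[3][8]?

10

i\w   0   1   2   3   4   5   6   7   8   9  10  11  12  13  14  15
  0   0   0   0   0   0   0   0   0   0   0   0   0   0   0   0   0
  1   0   0   0   0   0  10  10  10  10  10  10  10  10  10  10  10
  2   0   0   0   0   0  10  10  10  10  10  20  20  20  20  20  20
  3   0   0   0   0   0  10  10  10  10  10  20  20  20  20  20  21
  4   0   0   0   0   0  10  10  10  10  10  20  20  20  20  20  25
  5   0   0   0   0   0  10  10  10  10  10  20  20  20  20  20  25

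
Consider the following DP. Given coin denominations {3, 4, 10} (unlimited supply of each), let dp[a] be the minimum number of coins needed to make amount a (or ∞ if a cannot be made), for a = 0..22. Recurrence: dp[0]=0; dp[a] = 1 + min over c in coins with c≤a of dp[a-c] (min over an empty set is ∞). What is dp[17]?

 a  0  1  2  3  4  5  6  7  8  9 10 11 12 13 14 15 16 17 18 19 20 21 22
dp  0  -  -  1  1  -  2  2  2  3  1  3  3  2  2  4  3  3  3  4  2  4  4
(- denotes ∞ / unreachable)

3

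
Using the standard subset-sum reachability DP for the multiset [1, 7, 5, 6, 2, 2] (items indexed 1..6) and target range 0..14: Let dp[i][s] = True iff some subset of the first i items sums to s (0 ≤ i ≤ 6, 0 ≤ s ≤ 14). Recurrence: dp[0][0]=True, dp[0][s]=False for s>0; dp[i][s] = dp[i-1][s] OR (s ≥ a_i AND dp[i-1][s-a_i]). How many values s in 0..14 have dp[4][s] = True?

i\s   0   1   2   3   4   5   6   7   8   9  10  11  12  13  14
  0   T   F   F   F   F   F   F   F   F   F   F   F   F   F   F
  1   T   T   F   F   F   F   F   F   F   F   F   F   F   F   F
  2   T   T   F   F   F   F   F   T   T   F   F   F   F   F   F
  3   T   T   F   F   F   T   T   T   T   F   F   F   T   T   F
  4   T   T   F   F   F   T   T   T   T   F   F   T   T   T   T
  5   T   T   T   T   F   T   T   T   T   T   T   T   T   T   T
  6   T   T   T   T   T   T   T   T   T   T   T   T   T   T   T

10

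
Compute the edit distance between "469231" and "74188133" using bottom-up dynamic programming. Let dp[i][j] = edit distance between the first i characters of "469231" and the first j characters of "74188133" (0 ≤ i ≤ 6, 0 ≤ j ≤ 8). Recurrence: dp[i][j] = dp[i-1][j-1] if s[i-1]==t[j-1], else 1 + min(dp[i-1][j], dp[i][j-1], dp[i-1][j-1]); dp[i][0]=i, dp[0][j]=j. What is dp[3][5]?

   ''  7  4  1  8  8  1  3  3
''  0  1  2  3  4  5  6  7  8
 4  1  1  1  2  3  4  5  6  7
 6  2  2  2  2  3  4  5  6  7
 9  3  3  3  3  3  4  5  6  7
 2  4  4  4  4  4  4  5  6  7
 3  5  5  5  5  5  5  5  5  6
 1  6  6  6  5  6  6  5  6  6

4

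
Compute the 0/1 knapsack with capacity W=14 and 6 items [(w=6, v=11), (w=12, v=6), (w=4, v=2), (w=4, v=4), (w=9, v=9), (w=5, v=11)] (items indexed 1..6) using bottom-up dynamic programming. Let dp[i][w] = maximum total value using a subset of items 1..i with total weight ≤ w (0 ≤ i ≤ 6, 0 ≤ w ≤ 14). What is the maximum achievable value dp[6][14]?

i\w   0   1   2   3   4   5   6   7   8   9  10  11  12  13  14
  0   0   0   0   0   0   0   0   0   0   0   0   0   0   0   0
  1   0   0   0   0   0   0  11  11  11  11  11  11  11  11  11
  2   0   0   0   0   0   0  11  11  11  11  11  11  11  11  11
  3   0   0   0   0   2   2  11  11  11  11  13  13  13  13  13
  4   0   0   0   0   4   4  11  11  11  11  15  15  15  15  17
  5   0   0   0   0   4   4  11  11  11  11  15  15  15  15  17
  6   0   0   0   0   4  11  11  11  11  15  15  22  22  22  22

22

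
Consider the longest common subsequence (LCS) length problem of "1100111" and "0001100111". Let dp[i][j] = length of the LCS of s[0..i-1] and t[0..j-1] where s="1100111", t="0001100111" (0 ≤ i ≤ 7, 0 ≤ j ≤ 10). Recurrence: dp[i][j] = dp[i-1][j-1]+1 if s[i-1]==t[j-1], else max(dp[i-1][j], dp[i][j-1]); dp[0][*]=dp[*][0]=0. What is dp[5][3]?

   ''  0  0  0  1  1  0  0  1  1  1
''  0  0  0  0  0  0  0  0  0  0  0
 1  0  0  0  0  1  1  1  1  1  1  1
 1  0  0  0  0  1  2  2  2  2  2  2
 0  0  1  1  1  1  2  3  3  3  3  3
 0  0  1  2  2  2  2  3  4  4  4  4
 1  0  1  2  2  3  3  3  4  5  5  5
 1  0  1  2  2  3  4  4  4  5  6  6
 1  0  1  2  2  3  4  4  4  5  6  7

2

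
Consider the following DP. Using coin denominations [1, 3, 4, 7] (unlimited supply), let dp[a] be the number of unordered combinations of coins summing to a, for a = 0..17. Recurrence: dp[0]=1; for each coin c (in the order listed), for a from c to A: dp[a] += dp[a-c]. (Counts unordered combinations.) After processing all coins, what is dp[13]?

after  coin     0     1     2     3     4     5     6     7     8     9    10    11    12    13    14    15    16    17
          1     1     1     1     1     1     1     1     1     1     1     1     1     1     1     1     1     1     1
          3     1     1     1     2     2     2     3     3     3     4     4     4     5     5     5     6     6     6
          4     1     1     1     2     3     3     4     5     6     7     8     9    11    12    13    15    17    18
          7     1     1     1     2     3     3     4     6     7     8    10    12    14    16    19    22    25    28

16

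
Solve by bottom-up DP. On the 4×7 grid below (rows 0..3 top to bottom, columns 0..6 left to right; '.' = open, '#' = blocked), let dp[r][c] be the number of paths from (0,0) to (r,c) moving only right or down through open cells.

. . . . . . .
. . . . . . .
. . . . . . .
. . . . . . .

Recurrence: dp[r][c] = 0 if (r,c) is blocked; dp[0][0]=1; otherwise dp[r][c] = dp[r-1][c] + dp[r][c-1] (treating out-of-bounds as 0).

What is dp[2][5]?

21

r\c   0   1   2   3   4   5   6
  0   1   1   1   1   1   1   1
  1   1   2   3   4   5   6   7
  2   1   3   6  10  15  21  28
  3   1   4  10  20  35  56  84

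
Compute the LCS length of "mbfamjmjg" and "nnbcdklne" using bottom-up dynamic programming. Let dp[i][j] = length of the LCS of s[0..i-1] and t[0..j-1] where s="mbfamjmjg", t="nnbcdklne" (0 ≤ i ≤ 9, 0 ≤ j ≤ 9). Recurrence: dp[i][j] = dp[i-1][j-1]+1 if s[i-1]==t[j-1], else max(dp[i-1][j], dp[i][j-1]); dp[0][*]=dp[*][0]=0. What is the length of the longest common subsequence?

   ''  n  n  b  c  d  k  l  n  e
''  0  0  0  0  0  0  0  0  0  0
 m  0  0  0  0  0  0  0  0  0  0
 b  0  0  0  1  1  1  1  1  1  1
 f  0  0  0  1  1  1  1  1  1  1
 a  0  0  0  1  1  1  1  1  1  1
 m  0  0  0  1  1  1  1  1  1  1
 j  0  0  0  1  1  1  1  1  1  1
 m  0  0  0  1  1  1  1  1  1  1
 j  0  0  0  1  1  1  1  1  1  1
 g  0  0  0  1  1  1  1  1  1  1

1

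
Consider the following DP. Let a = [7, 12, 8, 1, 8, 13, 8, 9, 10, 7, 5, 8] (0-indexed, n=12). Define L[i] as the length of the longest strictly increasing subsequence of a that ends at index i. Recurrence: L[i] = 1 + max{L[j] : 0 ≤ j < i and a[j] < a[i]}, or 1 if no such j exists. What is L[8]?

4

   i    0    1    2    3    4    5    6    7    8    9   10   11
a[i]    7   12    8    1    8   13    8    9   10    7    5    8
L[i]    1    2    2    1    2    3    2    3    4    2    2    3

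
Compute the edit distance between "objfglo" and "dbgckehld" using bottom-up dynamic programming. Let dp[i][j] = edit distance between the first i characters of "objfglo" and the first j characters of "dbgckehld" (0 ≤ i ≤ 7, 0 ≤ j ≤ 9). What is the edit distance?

7

   ''  d  b  g  c  k  e  h  l  d
''  0  1  2  3  4  5  6  7  8  9
 o  1  1  2  3  4  5  6  7  8  9
 b  2  2  1  2  3  4  5  6  7  8
 j  3  3  2  2  3  4  5  6  7  8
 f  4  4  3  3  3  4  5  6  7  8
 g  5  5  4  3  4  4  5  6  7  8
 l  6  6  5  4  4  5  5  6  6  7
 o  7  7  6  5  5  5  6  6  7  7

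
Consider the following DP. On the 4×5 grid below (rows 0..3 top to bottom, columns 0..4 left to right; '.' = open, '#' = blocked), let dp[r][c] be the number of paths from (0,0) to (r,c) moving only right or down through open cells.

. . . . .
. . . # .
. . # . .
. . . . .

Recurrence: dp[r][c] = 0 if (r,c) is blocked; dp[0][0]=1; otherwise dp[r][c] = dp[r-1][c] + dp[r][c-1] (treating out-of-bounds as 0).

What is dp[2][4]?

1

r\c   0   1   2   3   4
  0   1   1   1   1   1
  1   1   2   3   0   1
  2   1   3   0   0   1
  3   1   4   4   4   5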